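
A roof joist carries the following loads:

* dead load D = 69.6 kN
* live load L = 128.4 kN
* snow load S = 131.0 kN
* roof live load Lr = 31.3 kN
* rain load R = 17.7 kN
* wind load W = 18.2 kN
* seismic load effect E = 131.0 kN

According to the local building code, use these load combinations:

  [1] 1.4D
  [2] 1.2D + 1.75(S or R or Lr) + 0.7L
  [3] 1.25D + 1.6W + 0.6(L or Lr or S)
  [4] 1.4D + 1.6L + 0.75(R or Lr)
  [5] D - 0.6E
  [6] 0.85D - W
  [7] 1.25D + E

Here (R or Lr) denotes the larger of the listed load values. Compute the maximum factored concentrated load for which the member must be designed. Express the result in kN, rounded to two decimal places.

402.65 kN

(S or R or Lr) → S = 131.0 kN; (L or Lr or S) → S = 131.0 kN; (R or Lr) → Lr = 31.3 kN.
[1] 1.4(69.6) = 97.44
[2] 1.2(69.6) + 1.75(131.0) + 0.7(128.4) = 83.52 + 229.25 + 89.88 = 402.65
[3] 1.25(69.6) + 1.6(18.2) + 0.6(131.0) = 87.00 + 29.12 + 78.60 = 194.72
[4] 1.4(69.6) + 1.6(128.4) + 0.75(31.3) = 97.44 + 205.44 + 23.48 = 326.36
[5] 1.0(69.6) - 0.6(131.0) = 69.60 - 78.60 = -9.00
[6] 0.85(69.6) - 1.0(18.2) = 59.16 - 18.20 = 40.96
[7] 1.25(69.6) + 1.0(131.0) = 87.00 + 131.00 = 218.00
The controlling combination is 2, giving 402.65 kN.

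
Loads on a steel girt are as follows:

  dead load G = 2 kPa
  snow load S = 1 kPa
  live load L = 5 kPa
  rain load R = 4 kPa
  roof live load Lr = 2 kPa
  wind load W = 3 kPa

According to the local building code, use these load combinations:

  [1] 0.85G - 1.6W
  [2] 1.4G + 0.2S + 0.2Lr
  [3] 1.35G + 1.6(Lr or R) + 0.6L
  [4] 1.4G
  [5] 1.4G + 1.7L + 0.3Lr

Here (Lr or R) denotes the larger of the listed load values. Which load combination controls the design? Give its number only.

(Lr or R) → R = 4 kPa.
[1] 0.85(2) - 1.6(3) = 1.70 - 4.80 = -3.10
[2] 1.4(2) + 0.2(1) + 0.2(2) = 2.80 + 0.20 + 0.40 = 3.40
[3] 1.35(2) + 1.6(4) + 0.6(5) = 2.70 + 6.40 + 3.00 = 12.10
[4] 1.4(2) = 2.80
[5] 1.4(2) + 1.7(5) + 0.3(2) = 2.80 + 8.50 + 0.60 = 11.90
The largest value is 12.10 kPa from combination 3.

Combination 3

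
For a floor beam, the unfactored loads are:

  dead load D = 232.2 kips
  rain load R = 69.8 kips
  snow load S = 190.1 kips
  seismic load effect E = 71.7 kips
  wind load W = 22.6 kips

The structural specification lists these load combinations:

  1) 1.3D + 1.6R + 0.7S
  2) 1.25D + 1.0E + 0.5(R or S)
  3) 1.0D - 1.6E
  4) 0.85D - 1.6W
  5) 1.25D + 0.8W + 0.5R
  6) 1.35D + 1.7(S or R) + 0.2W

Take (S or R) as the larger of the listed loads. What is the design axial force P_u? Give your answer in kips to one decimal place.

(R or S) → S = 190.1 kips; (S or R) → S = 190.1 kips.
1) 1.3(232.2) + 1.6(69.8) + 0.7(190.1) = 546.6
2) 1.25(232.2) + 1.0(71.7) + 0.5(190.1) = 457.0
3) 1.0(232.2) - 1.6(71.7) = 232.2 - 114.7 = 117.5
4) 0.85(232.2) - 1.6(22.6) = 197.4 - 36.2 = 161.2
5) 1.25(232.2) + 0.8(22.6) + 0.5(69.8) = 343.2
6) 1.35(232.2) + 1.7(190.1) + 0.2(22.6) = 313.5 + 323.2 + 4.5 = 641.2
Combination 6 governs: P_u = 641.2 kips.

641.2 kips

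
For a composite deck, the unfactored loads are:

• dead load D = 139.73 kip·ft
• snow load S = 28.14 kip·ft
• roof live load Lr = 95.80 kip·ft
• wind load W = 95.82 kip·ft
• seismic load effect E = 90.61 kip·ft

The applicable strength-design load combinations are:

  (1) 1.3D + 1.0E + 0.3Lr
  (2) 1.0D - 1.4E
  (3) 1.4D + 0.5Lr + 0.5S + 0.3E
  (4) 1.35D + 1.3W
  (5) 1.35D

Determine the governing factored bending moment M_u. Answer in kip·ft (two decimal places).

(1) 1.3(139.73) + 1.0(90.61) + 0.3(95.80) = 181.65 + 90.61 + 28.74 = 301.00
(2) 1.0(139.73) - 1.4(90.61) = 139.73 - 126.85 = 12.88
(3) 1.4(139.73) + 0.5(95.80) + 0.5(28.14) + 0.3(90.61) = 284.78
(4) 1.35(139.73) + 1.3(95.82) = 313.20
(5) 1.35(139.73) = 188.64
The controlling combination is 4, giving 313.20 kip·ft.

313.20 kip·ft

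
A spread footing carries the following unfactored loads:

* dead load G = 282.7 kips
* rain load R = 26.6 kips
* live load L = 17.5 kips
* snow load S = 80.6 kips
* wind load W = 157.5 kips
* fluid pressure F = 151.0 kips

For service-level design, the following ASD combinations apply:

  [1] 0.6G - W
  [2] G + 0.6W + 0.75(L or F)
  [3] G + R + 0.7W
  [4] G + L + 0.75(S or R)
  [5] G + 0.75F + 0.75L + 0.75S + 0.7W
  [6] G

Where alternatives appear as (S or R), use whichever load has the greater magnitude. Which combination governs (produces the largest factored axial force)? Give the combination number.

Combination 5

(L or F) → F = 151.0 kips; (S or R) → S = 80.6 kips.
[1] 0.6(282.7) - 1.0(157.5) = 12.1
[2] 1.0(282.7) + 0.6(157.5) + 0.75(151.0) = 490.5
[3] 1.0(282.7) + 1.0(26.6) + 0.7(157.5) = 419.6
[4] 1.0(282.7) + 1.0(17.5) + 0.75(80.6) = 360.7
[5] 1.0(282.7) + 0.75(151.0) + 0.75(17.5) + 0.75(80.6) + 0.7(157.5) = 579.8
[6] 1.0(282.7) = 282.7
The largest value is 579.8 kips from combination 5.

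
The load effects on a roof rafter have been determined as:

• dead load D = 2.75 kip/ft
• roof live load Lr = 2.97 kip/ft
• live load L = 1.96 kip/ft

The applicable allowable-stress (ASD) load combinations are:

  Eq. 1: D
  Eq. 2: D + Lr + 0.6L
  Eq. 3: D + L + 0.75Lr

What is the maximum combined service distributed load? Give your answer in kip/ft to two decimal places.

6.94 kip/ft

Eq. 1: 1.0(2.75) = 2.75
Eq. 2: 1.0(2.75) + 1.0(2.97) + 0.6(1.96) = 2.75 + 2.97 + 1.18 = 6.90
Eq. 3: 1.0(2.75) + 1.0(1.96) + 0.75(2.97) = 2.75 + 1.96 + 2.23 = 6.94
The controlling combination is 3, giving 6.94 kip/ft.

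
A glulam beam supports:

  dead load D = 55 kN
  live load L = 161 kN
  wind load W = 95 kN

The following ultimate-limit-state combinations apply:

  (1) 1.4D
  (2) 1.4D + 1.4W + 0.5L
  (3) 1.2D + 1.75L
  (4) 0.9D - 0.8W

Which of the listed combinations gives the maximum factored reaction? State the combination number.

(1) 1.4(55) = 77.00
(2) 1.4(55) + 1.4(95) + 0.5(161) = 77.00 + 133.00 + 80.50 = 290.50
(3) 1.2(55) + 1.75(161) = 66.00 + 281.75 = 347.75
(4) 0.9(55) - 0.8(95) = 49.50 - 76.00 = -26.50
The largest value is 347.75 kN from combination 3.

Combination 3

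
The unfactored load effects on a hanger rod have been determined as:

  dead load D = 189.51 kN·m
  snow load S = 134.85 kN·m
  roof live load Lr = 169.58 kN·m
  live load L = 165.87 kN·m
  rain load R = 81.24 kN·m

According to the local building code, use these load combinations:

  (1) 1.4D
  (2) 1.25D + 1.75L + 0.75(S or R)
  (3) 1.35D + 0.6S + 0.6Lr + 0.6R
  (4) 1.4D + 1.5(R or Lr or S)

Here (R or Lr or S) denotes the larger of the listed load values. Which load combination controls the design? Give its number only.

Combination 2

(S or R) → S = 134.85 kN·m; (R or Lr or S) → Lr = 169.58 kN·m.
(1) 1.4(189.51) = 265.31
(2) 1.25(189.51) + 1.75(165.87) + 0.75(134.85) = 236.89 + 290.27 + 101.14 = 628.30
(3) 1.35(189.51) + 0.6(134.85) + 0.6(169.58) + 0.6(81.24) = 255.84 + 80.91 + 101.75 + 48.74 = 487.24
(4) 1.4(189.51) + 1.5(169.58) = 265.31 + 254.37 = 519.68
The largest value is 628.30 kN·m from combination 2.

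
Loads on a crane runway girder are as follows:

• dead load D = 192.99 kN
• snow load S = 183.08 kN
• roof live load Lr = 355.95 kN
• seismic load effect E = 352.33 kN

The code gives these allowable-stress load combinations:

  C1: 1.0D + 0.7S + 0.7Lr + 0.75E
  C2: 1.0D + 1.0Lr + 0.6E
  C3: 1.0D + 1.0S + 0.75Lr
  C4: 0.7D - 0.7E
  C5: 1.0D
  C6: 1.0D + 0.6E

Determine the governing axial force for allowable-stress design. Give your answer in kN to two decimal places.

834.56 kN

C1: 1.0(192.99) + 0.7(183.08) + 0.7(355.95) + 0.75(352.33) = 834.56
C2: 1.0(192.99) + 1.0(355.95) + 0.6(352.33) = 192.99 + 355.95 + 211.40 = 760.34
C3: 1.0(192.99) + 1.0(183.08) + 0.75(355.95) = 192.99 + 183.08 + 266.96 = 643.03
C4: 0.7(192.99) - 0.7(352.33) = 135.09 - 246.63 = -111.54
C5: 1.0(192.99) = 192.99
C6: 1.0(192.99) + 0.6(352.33) = 192.99 + 211.40 = 404.39
The controlling combination is 1, giving 834.56 kN.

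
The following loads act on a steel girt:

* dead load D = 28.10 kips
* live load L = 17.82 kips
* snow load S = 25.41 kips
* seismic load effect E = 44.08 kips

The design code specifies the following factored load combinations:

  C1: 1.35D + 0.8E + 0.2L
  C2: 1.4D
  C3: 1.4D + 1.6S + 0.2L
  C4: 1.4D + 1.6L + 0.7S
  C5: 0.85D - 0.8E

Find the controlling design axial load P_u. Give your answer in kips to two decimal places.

85.64 kips

C1: 1.35(28.10) + 0.8(44.08) + 0.2(17.82) = 76.76
C2: 1.4(28.10) = 39.34
C3: 1.4(28.10) + 1.6(25.41) + 0.2(17.82) = 83.56
C4: 1.4(28.10) + 1.6(17.82) + 0.7(25.41) = 85.64
C5: 0.85(28.10) - 0.8(44.08) = -11.38
Combination 4 governs: P_u = 85.64 kips.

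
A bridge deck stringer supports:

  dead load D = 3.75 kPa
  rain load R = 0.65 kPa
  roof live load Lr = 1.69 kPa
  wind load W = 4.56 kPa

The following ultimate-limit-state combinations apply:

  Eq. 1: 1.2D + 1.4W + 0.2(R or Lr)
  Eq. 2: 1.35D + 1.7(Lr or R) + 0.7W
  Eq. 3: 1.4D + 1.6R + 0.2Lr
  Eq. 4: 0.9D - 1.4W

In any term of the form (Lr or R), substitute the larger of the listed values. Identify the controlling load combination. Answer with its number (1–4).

Combination 1

(R or Lr) → Lr = 1.69 kPa; (Lr or R) → Lr = 1.69 kPa.
Eq. 1: 1.2(3.75) + 1.4(4.56) + 0.2(1.69) = 4.50 + 6.38 + 0.34 = 11.22
Eq. 2: 1.35(3.75) + 1.7(1.69) + 0.7(4.56) = 11.13
Eq. 3: 1.4(3.75) + 1.6(0.65) + 0.2(1.69) = 5.25 + 1.04 + 0.34 = 6.63
Eq. 4: 0.9(3.75) - 1.4(4.56) = -3.01
The largest value is 11.22 kPa from combination 1.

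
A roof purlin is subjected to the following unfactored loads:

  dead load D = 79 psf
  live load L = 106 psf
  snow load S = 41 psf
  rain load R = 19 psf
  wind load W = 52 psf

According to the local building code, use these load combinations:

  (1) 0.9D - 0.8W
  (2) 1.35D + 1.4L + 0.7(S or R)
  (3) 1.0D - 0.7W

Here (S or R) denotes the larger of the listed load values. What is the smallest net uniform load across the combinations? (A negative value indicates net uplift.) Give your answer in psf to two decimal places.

(S or R) → S = 41 psf.
(1) 0.9(79) - 0.8(52) = 29.50
(2) 1.35(79) + 1.4(106) + 0.7(41) = 283.75
(3) 1.0(79) - 0.7(52) = 42.60
Combination 1 gives the minimum: 29.50 psf.

29.50 psf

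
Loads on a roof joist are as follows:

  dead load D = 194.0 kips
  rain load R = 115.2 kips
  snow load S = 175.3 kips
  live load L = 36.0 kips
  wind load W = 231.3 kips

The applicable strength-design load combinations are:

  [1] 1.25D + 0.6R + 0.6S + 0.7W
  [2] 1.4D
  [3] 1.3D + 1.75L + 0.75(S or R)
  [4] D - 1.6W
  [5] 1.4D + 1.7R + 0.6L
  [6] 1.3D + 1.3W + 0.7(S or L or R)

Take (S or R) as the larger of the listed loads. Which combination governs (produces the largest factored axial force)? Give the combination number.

Combination 6

(S or R) → S = 175.3 kips; (S or L or R) → S = 175.3 kips.
[1] 1.25(194.0) + 0.6(115.2) + 0.6(175.3) + 0.7(231.3) = 242.5 + 69.1 + 105.2 + 161.9 = 578.7
[2] 1.4(194.0) = 271.6
[3] 1.3(194.0) + 1.75(36.0) + 0.75(175.3) = 252.2 + 63.0 + 131.5 = 446.7
[4] 1.0(194.0) - 1.6(231.3) = 194.0 - 370.1 = -176.1
[5] 1.4(194.0) + 1.7(115.2) + 0.6(36.0) = 271.6 + 195.8 + 21.6 = 489.0
[6] 1.3(194.0) + 1.3(231.3) + 0.7(175.3) = 252.2 + 300.7 + 122.7 = 675.6
The largest value is 675.6 kips from combination 6.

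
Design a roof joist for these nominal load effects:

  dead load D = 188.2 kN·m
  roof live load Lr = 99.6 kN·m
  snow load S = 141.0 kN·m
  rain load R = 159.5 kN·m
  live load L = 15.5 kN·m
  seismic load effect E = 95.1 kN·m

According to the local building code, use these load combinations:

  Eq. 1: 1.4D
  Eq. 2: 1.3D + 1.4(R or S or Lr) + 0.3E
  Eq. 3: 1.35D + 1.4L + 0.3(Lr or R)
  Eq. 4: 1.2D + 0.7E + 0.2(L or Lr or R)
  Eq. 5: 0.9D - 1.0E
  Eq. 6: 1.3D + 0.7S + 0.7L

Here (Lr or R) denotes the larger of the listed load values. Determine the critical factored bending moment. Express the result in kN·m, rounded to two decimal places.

(R or S or Lr) → R = 159.5 kN·m; (Lr or R) → R = 159.5 kN·m; (L or Lr or R) → R = 159.5 kN·m.
Eq. 1: 1.4(188.2) = 263.48
Eq. 2: 1.3(188.2) + 1.4(159.5) + 0.3(95.1) = 244.66 + 223.30 + 28.53 = 496.49
Eq. 3: 1.35(188.2) + 1.4(15.5) + 0.3(159.5) = 254.07 + 21.70 + 47.85 = 323.62
Eq. 4: 1.2(188.2) + 0.7(95.1) + 0.2(159.5) = 225.84 + 66.57 + 31.90 = 324.31
Eq. 5: 0.9(188.2) - 1.0(95.1) = 169.38 - 95.10 = 74.28
Eq. 6: 1.3(188.2) + 0.7(141.0) + 0.7(15.5) = 244.66 + 98.70 + 10.85 = 354.21
Combination 2 governs: M_u = 496.49 kN·m.

496.49 kN·m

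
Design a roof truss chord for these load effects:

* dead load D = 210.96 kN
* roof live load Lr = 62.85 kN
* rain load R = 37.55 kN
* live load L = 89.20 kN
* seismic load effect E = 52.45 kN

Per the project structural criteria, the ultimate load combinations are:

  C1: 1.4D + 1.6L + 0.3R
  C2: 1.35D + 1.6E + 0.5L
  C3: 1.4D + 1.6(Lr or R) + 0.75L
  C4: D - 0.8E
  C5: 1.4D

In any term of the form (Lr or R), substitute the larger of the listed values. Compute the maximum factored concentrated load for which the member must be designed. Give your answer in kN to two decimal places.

(Lr or R) → Lr = 62.85 kN.
C1: 1.4(210.96) + 1.6(89.20) + 0.3(37.55) = 295.34 + 142.72 + 11.27 = 449.33
C2: 1.35(210.96) + 1.6(52.45) + 0.5(89.20) = 284.80 + 83.92 + 44.60 = 413.32
C3: 1.4(210.96) + 1.6(62.85) + 0.75(89.20) = 295.34 + 100.56 + 66.90 = 462.80
C4: 1.0(210.96) - 0.8(52.45) = 210.96 - 41.96 = 169.00
C5: 1.4(210.96) = 295.34
Combination 3 governs: P_u = 462.80 kN.

462.80 kN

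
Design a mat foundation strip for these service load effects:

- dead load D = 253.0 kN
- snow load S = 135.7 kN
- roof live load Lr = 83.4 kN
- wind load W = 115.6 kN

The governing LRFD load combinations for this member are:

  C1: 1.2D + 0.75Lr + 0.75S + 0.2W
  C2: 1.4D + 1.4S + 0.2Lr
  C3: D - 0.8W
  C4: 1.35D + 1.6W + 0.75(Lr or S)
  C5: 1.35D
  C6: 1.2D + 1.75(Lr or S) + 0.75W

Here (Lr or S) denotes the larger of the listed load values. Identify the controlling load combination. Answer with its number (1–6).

(Lr or S) → S = 135.7 kN.
C1: 1.2(253.0) + 0.75(83.4) + 0.75(135.7) + 0.2(115.6) = 491.0
C2: 1.4(253.0) + 1.4(135.7) + 0.2(83.4) = 560.9
C3: 1.0(253.0) - 0.8(115.6) = 160.5
C4: 1.35(253.0) + 1.6(115.6) + 0.75(135.7) = 628.3
C5: 1.35(253.0) = 341.6
C6: 1.2(253.0) + 1.75(135.7) + 0.75(115.6) = 627.8
The largest value is 628.3 kN from combination 4.

Combination 4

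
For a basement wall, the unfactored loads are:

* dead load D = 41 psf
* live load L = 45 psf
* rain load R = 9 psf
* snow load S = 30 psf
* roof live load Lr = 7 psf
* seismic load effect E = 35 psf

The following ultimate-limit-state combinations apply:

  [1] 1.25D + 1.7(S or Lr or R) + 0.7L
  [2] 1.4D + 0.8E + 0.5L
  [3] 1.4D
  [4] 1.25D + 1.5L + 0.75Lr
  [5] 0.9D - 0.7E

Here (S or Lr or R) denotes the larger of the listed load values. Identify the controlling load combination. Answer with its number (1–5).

Combination 1

(S or Lr or R) → S = 30 psf.
[1] 1.25(41) + 1.7(30) + 0.7(45) = 133.8
[2] 1.4(41) + 0.8(35) + 0.5(45) = 107.9
[3] 1.4(41) = 57.4
[4] 1.25(41) + 1.5(45) + 0.75(7) = 124.0
[5] 0.9(41) - 0.7(35) = 12.4
The largest value is 133.8 psf from combination 1.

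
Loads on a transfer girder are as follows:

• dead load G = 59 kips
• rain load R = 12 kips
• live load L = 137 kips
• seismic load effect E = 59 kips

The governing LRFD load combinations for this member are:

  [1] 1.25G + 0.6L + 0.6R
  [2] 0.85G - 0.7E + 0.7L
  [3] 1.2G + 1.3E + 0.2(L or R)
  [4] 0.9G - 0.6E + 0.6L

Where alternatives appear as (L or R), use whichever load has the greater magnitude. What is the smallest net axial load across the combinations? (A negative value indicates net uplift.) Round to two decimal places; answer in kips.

99.90 kips

(L or R) → L = 137 kips.
[1] 1.25(59) + 0.6(137) + 0.6(12) = 163.15
[2] 0.85(59) - 0.7(59) + 0.7(137) = 104.75
[3] 1.2(59) + 1.3(59) + 0.2(137) = 174.90
[4] 0.9(59) - 0.6(59) + 0.6(137) = 99.90
Combination 4 gives the minimum: 99.90 kips.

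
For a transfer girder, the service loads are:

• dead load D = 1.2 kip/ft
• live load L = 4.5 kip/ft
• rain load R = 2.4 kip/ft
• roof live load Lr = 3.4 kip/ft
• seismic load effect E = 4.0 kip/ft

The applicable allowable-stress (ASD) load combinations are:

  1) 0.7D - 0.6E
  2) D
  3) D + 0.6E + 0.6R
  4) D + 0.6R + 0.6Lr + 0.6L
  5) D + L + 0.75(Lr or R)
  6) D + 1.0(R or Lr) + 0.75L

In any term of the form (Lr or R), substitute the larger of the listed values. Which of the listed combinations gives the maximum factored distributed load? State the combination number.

Combination 5

(Lr or R) → Lr = 3.4 kip/ft; (R or Lr) → Lr = 3.4 kip/ft.
1) 0.7(1.2) - 0.6(4.0) = -1.6
2) 1.0(1.2) = 1.2
3) 1.0(1.2) + 0.6(4.0) + 0.6(2.4) = 5.0
4) 1.0(1.2) + 0.6(2.4) + 0.6(3.4) + 0.6(4.5) = 7.4
5) 1.0(1.2) + 1.0(4.5) + 0.75(3.4) = 8.3
6) 1.0(1.2) + 1.0(3.4) + 0.75(4.5) = 8.0
The largest value is 8.3 kip/ft from combination 5.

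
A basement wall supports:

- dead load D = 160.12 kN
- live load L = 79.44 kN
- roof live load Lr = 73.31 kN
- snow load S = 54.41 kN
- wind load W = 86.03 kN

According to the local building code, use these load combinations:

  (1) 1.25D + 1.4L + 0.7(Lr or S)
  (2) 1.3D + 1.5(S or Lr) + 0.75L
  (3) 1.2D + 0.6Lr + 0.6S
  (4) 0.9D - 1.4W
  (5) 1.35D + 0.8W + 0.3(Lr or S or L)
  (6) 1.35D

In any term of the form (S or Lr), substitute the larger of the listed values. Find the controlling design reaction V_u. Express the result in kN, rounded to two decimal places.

377.70 kN

(Lr or S) → Lr = 73.31 kN; (S or Lr) → Lr = 73.31 kN; (Lr or S or L) → L = 79.44 kN.
(1) 1.25(160.12) + 1.4(79.44) + 0.7(73.31) = 362.68
(2) 1.3(160.12) + 1.5(73.31) + 0.75(79.44) = 377.70
(3) 1.2(160.12) + 0.6(73.31) + 0.6(54.41) = 192.14 + 43.99 + 32.65 = 268.78
(4) 0.9(160.12) - 1.4(86.03) = 144.11 - 120.44 = 23.67
(5) 1.35(160.12) + 0.8(86.03) + 0.3(79.44) = 308.82
(6) 1.35(160.12) = 216.16
Combination 2 governs: V_u = 377.70 kN.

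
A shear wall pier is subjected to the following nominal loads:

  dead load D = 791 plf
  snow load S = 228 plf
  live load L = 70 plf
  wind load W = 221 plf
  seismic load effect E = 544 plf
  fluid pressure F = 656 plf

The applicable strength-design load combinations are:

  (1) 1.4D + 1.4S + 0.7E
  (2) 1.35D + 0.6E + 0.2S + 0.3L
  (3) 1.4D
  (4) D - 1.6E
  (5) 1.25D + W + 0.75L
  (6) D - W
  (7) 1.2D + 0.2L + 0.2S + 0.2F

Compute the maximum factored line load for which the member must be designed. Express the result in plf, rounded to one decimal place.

1807.4 plf

(1) 1.4(791) + 1.4(228) + 0.7(544) = 1107.4 + 319.2 + 380.8 = 1807.4
(2) 1.35(791) + 0.6(544) + 0.2(228) + 0.3(70) = 1067.9 + 326.4 + 45.6 + 21.0 = 1460.9
(3) 1.4(791) = 1107.4
(4) 1.0(791) - 1.6(544) = 791.0 - 870.4 = -79.4
(5) 1.25(791) + 1.0(221) + 0.75(70) = 988.8 + 221.0 + 52.5 = 1262.3
(6) 1.0(791) - 1.0(221) = 791.0 - 221.0 = 570.0
(7) 1.2(791) + 0.2(70) + 0.2(228) + 0.2(656) = 949.2 + 14.0 + 45.6 + 131.2 = 1140.0
The controlling combination is 1, giving 1807.4 plf.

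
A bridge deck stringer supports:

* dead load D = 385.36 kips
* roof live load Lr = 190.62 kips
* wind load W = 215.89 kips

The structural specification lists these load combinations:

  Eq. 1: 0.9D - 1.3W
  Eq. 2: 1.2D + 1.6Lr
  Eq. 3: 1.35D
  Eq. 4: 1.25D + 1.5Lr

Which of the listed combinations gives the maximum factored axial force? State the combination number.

Combination 4

Eq. 1: 0.9(385.36) - 1.3(215.89) = 66.17
Eq. 2: 1.2(385.36) + 1.6(190.62) = 462.43 + 304.99 = 767.42
Eq. 3: 1.35(385.36) = 520.24
Eq. 4: 1.25(385.36) + 1.5(190.62) = 481.70 + 285.93 = 767.63
The largest value is 767.63 kips from combination 4.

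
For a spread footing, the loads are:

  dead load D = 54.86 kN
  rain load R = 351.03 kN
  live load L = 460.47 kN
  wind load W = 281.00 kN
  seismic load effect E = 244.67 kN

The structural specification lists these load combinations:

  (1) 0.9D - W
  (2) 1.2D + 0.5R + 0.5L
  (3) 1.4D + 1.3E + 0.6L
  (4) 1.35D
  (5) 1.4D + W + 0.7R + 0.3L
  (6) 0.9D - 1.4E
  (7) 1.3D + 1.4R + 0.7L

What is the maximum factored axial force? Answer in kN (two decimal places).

(1) 0.9(54.86) - 1.0(281.00) = 49.37 - 281.00 = -231.63
(2) 1.2(54.86) + 0.5(351.03) + 0.5(460.47) = 471.58
(3) 1.4(54.86) + 1.3(244.67) + 0.6(460.47) = 671.16
(4) 1.35(54.86) = 74.06
(5) 1.4(54.86) + 1.0(281.00) + 0.7(351.03) + 0.3(460.47) = 741.67
(6) 0.9(54.86) - 1.4(244.67) = -293.16
(7) 1.3(54.86) + 1.4(351.03) + 0.7(460.47) = 71.32 + 491.44 + 322.33 = 885.09
The controlling combination is 7, giving 885.09 kN.

885.09 kN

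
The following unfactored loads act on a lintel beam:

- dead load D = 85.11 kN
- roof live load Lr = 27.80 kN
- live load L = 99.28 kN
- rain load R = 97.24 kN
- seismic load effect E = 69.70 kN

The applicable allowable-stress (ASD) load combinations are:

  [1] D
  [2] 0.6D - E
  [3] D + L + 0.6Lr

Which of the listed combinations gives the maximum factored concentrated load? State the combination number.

[1] 1.0(85.11) = 85.11
[2] 0.6(85.11) - 1.0(69.70) = 51.07 - 69.70 = -18.63
[3] 1.0(85.11) + 1.0(99.28) + 0.6(27.80) = 85.11 + 99.28 + 16.68 = 201.07
The largest value is 201.07 kN from combination 3.

Combination 3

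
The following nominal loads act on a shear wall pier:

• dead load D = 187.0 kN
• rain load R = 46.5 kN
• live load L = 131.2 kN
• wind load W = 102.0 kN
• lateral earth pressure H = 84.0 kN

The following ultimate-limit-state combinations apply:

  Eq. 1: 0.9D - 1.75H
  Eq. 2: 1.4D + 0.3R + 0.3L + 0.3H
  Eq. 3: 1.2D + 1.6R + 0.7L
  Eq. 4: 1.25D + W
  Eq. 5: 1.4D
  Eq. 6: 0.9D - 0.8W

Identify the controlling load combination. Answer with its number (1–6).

Eq. 1: 0.9(187.0) - 1.75(84.0) = 21.3
Eq. 2: 1.4(187.0) + 0.3(46.5) + 0.3(131.2) + 0.3(84.0) = 340.3
Eq. 3: 1.2(187.0) + 1.6(46.5) + 0.7(131.2) = 390.6
Eq. 4: 1.25(187.0) + 1.0(102.0) = 335.8
Eq. 5: 1.4(187.0) = 261.8
Eq. 6: 0.9(187.0) - 0.8(102.0) = 86.7
The largest value is 390.6 kN from combination 3.

Combination 3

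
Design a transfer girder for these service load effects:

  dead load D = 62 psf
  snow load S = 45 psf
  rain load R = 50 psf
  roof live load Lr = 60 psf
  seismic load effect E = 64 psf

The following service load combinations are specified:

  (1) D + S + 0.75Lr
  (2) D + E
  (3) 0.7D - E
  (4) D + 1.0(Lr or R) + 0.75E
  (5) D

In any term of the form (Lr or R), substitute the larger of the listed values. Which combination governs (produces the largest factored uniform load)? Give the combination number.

(Lr or R) → Lr = 60 psf.
(1) 1.0(62) + 1.0(45) + 0.75(60) = 62.0 + 45.0 + 45.0 = 152.0
(2) 1.0(62) + 1.0(64) = 62.0 + 64.0 = 126.0
(3) 0.7(62) - 1.0(64) = 43.4 - 64.0 = -20.6
(4) 1.0(62) + 1.0(60) + 0.75(64) = 62.0 + 60.0 + 48.0 = 170.0
(5) 1.0(62) = 62.0
The largest value is 170.0 psf from combination 4.

Combination 4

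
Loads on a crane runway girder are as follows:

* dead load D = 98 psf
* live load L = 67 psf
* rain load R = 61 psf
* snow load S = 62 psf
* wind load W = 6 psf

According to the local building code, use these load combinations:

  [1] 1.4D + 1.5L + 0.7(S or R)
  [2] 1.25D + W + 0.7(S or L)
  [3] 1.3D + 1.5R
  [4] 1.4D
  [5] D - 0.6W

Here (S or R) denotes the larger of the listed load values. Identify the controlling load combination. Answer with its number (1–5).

Combination 1

(S or R) → S = 62 psf; (S or L) → L = 67 psf.
[1] 1.4(98) + 1.5(67) + 0.7(62) = 281.1
[2] 1.25(98) + 1.0(6) + 0.7(67) = 175.4
[3] 1.3(98) + 1.5(61) = 218.9
[4] 1.4(98) = 137.2
[5] 1.0(98) - 0.6(6) = 94.4
The largest value is 281.1 psf from combination 1.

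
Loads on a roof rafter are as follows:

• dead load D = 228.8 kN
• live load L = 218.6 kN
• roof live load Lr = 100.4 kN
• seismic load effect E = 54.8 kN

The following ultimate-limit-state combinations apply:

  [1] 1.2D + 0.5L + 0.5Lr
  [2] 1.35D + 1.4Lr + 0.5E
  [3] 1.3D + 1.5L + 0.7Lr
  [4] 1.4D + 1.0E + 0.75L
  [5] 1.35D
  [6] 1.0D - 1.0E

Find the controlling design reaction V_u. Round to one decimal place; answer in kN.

695.6 kN

[1] 1.2(228.8) + 0.5(218.6) + 0.5(100.4) = 274.6 + 109.3 + 50.2 = 434.1
[2] 1.35(228.8) + 1.4(100.4) + 0.5(54.8) = 476.8
[3] 1.3(228.8) + 1.5(218.6) + 0.7(100.4) = 297.4 + 327.9 + 70.3 = 695.6
[4] 1.4(228.8) + 1.0(54.8) + 0.75(218.6) = 320.3 + 54.8 + 164.0 = 539.1
[5] 1.35(228.8) = 308.9
[6] 1.0(228.8) - 1.0(54.8) = 228.8 - 54.8 = 174.0
The controlling combination is 3, giving 695.6 kN.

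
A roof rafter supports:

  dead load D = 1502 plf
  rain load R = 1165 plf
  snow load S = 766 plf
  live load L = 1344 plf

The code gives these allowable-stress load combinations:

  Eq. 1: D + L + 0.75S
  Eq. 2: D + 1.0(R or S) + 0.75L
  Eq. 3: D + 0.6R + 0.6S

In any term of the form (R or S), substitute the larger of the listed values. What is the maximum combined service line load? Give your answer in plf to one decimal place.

3675.0 plf

(R or S) → R = 1165 plf.
Eq. 1: 1.0(1502) + 1.0(1344) + 0.75(766) = 1502.0 + 1344.0 + 574.5 = 3420.5
Eq. 2: 1.0(1502) + 1.0(1165) + 0.75(1344) = 1502.0 + 1165.0 + 1008.0 = 3675.0
Eq. 3: 1.0(1502) + 0.6(1165) + 0.6(766) = 1502.0 + 699.0 + 459.6 = 2660.6
Maximum is from combination 2.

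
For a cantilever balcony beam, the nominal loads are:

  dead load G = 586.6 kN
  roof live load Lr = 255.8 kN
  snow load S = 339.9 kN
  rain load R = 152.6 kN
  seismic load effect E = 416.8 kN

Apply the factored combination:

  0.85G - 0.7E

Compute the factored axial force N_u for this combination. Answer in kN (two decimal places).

206.85 kN

0.85(586.6) - 0.7(416.8) = 498.61 - 291.76 = 206.85
N_u = 206.85 kN.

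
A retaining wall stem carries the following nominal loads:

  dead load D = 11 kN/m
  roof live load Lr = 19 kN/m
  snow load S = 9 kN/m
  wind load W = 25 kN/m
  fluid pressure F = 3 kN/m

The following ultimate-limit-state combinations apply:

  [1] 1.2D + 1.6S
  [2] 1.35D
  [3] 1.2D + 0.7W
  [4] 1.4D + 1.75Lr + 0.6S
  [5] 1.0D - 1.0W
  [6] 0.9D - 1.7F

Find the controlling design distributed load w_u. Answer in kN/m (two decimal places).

54.05 kN/m

[1] 1.2(11) + 1.6(9) = 13.20 + 14.40 = 27.60
[2] 1.35(11) = 14.85
[3] 1.2(11) + 0.7(25) = 13.20 + 17.50 = 30.70
[4] 1.4(11) + 1.75(19) + 0.6(9) = 15.40 + 33.25 + 5.40 = 54.05
[5] 1.0(11) - 1.0(25) = 11.00 - 25.00 = -14.00
[6] 0.9(11) - 1.7(3) = 9.90 - 5.10 = 4.80
The controlling combination is 4, giving 54.05 kN/m.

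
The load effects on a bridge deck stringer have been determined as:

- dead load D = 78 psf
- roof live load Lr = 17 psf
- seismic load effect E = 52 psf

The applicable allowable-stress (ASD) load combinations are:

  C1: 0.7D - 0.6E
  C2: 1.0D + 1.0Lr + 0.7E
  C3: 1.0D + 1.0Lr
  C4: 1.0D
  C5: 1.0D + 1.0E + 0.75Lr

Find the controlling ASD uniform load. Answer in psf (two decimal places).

C1: 0.7(78) - 0.6(52) = 54.60 - 31.20 = 23.40
C2: 1.0(78) + 1.0(17) + 0.7(52) = 78.00 + 17.00 + 36.40 = 131.40
C3: 1.0(78) + 1.0(17) = 78.00 + 17.00 = 95.00
C4: 1.0(78) = 78.00
C5: 1.0(78) + 1.0(52) + 0.75(17) = 78.00 + 52.00 + 12.75 = 142.75
Maximum is from combination 5.

142.75 psf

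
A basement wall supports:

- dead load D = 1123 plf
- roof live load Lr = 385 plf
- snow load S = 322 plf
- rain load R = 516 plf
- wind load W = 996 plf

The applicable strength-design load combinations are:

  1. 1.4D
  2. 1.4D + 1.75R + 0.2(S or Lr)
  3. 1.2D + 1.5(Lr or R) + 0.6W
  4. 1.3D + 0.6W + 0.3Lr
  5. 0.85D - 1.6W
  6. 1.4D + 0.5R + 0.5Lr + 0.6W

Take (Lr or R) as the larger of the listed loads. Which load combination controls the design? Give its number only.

(S or Lr) → Lr = 385 plf; (Lr or R) → R = 516 plf.
1. 1.4(1123) = 1572.2
2. 1.4(1123) + 1.75(516) + 0.2(385) = 1572.2 + 903.0 + 77.0 = 2552.2
3. 1.2(1123) + 1.5(516) + 0.6(996) = 1347.6 + 774.0 + 597.6 = 2719.2
4. 1.3(1123) + 0.6(996) + 0.3(385) = 1459.9 + 597.6 + 115.5 = 2173.0
5. 0.85(1123) - 1.6(996) = -639.1
6. 1.4(1123) + 0.5(516) + 0.5(385) + 0.6(996) = 1572.2 + 258.0 + 192.5 + 597.6 = 2620.3
The largest value is 2719.2 plf from combination 3.

Combination 3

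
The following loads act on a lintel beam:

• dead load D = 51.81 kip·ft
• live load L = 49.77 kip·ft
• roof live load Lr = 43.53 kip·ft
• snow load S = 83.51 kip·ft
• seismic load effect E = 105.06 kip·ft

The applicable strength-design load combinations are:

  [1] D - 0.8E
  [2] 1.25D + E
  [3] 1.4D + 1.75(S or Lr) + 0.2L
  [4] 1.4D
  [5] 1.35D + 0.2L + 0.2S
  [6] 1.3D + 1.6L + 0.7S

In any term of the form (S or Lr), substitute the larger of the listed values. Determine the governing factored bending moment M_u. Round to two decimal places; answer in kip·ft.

228.63 kip·ft

(S or Lr) → S = 83.51 kip·ft.
[1] 1.0(51.81) - 0.8(105.06) = 51.81 - 84.05 = -32.24
[2] 1.25(51.81) + 1.0(105.06) = 64.76 + 105.06 = 169.82
[3] 1.4(51.81) + 1.75(83.51) + 0.2(49.77) = 228.63
[4] 1.4(51.81) = 72.53
[5] 1.35(51.81) + 0.2(49.77) + 0.2(83.51) = 96.60
[6] 1.3(51.81) + 1.6(49.77) + 0.7(83.51) = 67.35 + 79.63 + 58.46 = 205.44
The controlling combination is 3, giving 228.63 kip·ft.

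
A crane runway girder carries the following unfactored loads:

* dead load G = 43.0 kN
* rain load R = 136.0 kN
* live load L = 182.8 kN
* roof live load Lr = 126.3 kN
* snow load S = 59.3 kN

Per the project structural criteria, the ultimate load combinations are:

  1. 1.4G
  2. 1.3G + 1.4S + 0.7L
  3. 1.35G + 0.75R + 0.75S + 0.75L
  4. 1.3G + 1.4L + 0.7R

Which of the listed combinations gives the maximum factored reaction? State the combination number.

1. 1.4(43.0) = 60.20
2. 1.3(43.0) + 1.4(59.3) + 0.7(182.8) = 55.90 + 83.02 + 127.96 = 266.88
3. 1.35(43.0) + 0.75(136.0) + 0.75(59.3) + 0.75(182.8) = 58.05 + 102.00 + 44.48 + 137.10 = 341.63
4. 1.3(43.0) + 1.4(182.8) + 0.7(136.0) = 55.90 + 255.92 + 95.20 = 407.02
The largest value is 407.02 kN from combination 4.

Combination 4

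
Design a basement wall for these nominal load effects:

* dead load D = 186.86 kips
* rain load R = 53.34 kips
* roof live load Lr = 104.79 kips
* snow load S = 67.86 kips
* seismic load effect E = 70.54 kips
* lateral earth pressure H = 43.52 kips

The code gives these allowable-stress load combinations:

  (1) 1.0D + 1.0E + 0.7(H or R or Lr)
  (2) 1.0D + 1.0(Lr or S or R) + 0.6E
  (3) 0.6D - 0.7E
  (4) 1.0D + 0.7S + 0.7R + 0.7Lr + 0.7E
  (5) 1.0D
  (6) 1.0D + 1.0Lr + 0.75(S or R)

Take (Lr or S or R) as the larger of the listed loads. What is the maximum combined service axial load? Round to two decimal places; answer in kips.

394.43 kips

(H or R or Lr) → Lr = 104.79 kips; (Lr or S or R) → Lr = 104.79 kips; (S or R) → S = 67.86 kips.
(1) 1.0(186.86) + 1.0(70.54) + 0.7(104.79) = 186.86 + 70.54 + 73.35 = 330.75
(2) 1.0(186.86) + 1.0(104.79) + 0.6(70.54) = 186.86 + 104.79 + 42.32 = 333.97
(3) 0.6(186.86) - 0.7(70.54) = 112.12 - 49.38 = 62.74
(4) 1.0(186.86) + 0.7(67.86) + 0.7(53.34) + 0.7(104.79) + 0.7(70.54) = 186.86 + 47.50 + 37.34 + 73.35 + 49.38 = 394.43
(5) 1.0(186.86) = 186.86
(6) 1.0(186.86) + 1.0(104.79) + 0.75(67.86) = 186.86 + 104.79 + 50.90 = 342.55
The controlling combination is 4, giving 394.43 kips.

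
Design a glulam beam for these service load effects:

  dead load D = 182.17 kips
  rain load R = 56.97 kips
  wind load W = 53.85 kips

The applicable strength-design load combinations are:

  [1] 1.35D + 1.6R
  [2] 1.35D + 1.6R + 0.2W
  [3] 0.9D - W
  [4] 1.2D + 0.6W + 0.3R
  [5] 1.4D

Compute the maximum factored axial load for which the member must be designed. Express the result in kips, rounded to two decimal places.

[1] 1.35(182.17) + 1.6(56.97) = 245.93 + 91.15 = 337.08
[2] 1.35(182.17) + 1.6(56.97) + 0.2(53.85) = 245.93 + 91.15 + 10.77 = 347.85
[3] 0.9(182.17) - 1.0(53.85) = 163.95 - 53.85 = 110.10
[4] 1.2(182.17) + 0.6(53.85) + 0.3(56.97) = 268.01
[5] 1.4(182.17) = 255.04
Combination 2 governs: P_u = 347.85 kips.

347.85 kips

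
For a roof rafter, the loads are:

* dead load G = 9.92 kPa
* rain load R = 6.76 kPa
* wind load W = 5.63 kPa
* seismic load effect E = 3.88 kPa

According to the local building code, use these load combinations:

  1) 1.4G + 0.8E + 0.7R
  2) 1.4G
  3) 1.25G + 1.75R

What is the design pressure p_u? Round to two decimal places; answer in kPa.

24.23 kPa

1) 1.4(9.92) + 0.8(3.88) + 0.7(6.76) = 13.89 + 3.10 + 4.73 = 21.72
2) 1.4(9.92) = 13.89
3) 1.25(9.92) + 1.75(6.76) = 12.40 + 11.83 = 24.23
The controlling combination is 3, giving 24.23 kPa.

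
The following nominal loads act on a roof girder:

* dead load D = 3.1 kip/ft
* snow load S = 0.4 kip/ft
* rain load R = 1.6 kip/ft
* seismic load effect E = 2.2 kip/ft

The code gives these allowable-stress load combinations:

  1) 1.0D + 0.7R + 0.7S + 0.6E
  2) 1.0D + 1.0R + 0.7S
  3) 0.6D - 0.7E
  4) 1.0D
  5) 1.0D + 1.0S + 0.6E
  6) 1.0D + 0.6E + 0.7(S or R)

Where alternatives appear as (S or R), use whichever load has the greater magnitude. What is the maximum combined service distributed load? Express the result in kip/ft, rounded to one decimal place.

5.8 kip/ft

(S or R) → R = 1.6 kip/ft.
1) 1.0(3.1) + 0.7(1.6) + 0.7(0.4) + 0.6(2.2) = 5.8
2) 1.0(3.1) + 1.0(1.6) + 0.7(0.4) = 5.0
3) 0.6(3.1) - 0.7(2.2) = 0.3
4) 1.0(3.1) = 3.1
5) 1.0(3.1) + 1.0(0.4) + 0.6(2.2) = 4.8
6) 1.0(3.1) + 0.6(2.2) + 0.7(1.6) = 5.5
Combination 1 governs: w = 5.8 kip/ft.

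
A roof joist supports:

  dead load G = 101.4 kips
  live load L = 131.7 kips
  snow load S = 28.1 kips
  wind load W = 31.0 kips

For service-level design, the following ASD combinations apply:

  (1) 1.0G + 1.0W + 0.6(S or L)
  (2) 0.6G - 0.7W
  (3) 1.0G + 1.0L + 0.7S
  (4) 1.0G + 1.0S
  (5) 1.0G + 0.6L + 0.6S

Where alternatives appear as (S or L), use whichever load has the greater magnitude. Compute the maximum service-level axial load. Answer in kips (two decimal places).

252.77 kips

(S or L) → L = 131.7 kips.
(1) 1.0(101.4) + 1.0(31.0) + 0.6(131.7) = 101.40 + 31.00 + 79.02 = 211.42
(2) 0.6(101.4) - 0.7(31.0) = 60.84 - 21.70 = 39.14
(3) 1.0(101.4) + 1.0(131.7) + 0.7(28.1) = 101.40 + 131.70 + 19.67 = 252.77
(4) 1.0(101.4) + 1.0(28.1) = 101.40 + 28.10 = 129.50
(5) 1.0(101.4) + 0.6(131.7) + 0.6(28.1) = 101.40 + 79.02 + 16.86 = 197.28
The controlling combination is 3, giving 252.77 kips.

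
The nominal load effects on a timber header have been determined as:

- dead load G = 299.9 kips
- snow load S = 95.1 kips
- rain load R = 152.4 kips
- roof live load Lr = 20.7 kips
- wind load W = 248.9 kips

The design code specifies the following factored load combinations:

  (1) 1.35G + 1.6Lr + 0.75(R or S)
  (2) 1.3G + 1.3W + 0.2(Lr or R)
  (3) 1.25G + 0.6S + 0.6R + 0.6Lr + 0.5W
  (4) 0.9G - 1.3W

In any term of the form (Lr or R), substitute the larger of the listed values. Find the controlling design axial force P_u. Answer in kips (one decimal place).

743.9 kips

(R or S) → R = 152.4 kips; (Lr or R) → R = 152.4 kips.
(1) 1.35(299.9) + 1.6(20.7) + 0.75(152.4) = 404.9 + 33.1 + 114.3 = 552.3
(2) 1.3(299.9) + 1.3(248.9) + 0.2(152.4) = 743.9
(3) 1.25(299.9) + 0.6(95.1) + 0.6(152.4) + 0.6(20.7) + 0.5(248.9) = 660.2
(4) 0.9(299.9) - 1.3(248.9) = 269.9 - 323.6 = -53.7
The controlling combination is 2, giving 743.9 kips.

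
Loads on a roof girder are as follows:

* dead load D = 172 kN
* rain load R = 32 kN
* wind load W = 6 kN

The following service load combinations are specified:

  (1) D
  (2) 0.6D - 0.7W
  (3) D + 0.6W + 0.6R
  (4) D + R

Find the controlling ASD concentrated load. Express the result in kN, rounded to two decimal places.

204.00 kN

(1) 1.0(172) = 172.00
(2) 0.6(172) - 0.7(6) = 103.20 - 4.20 = 99.00
(3) 1.0(172) + 0.6(6) + 0.6(32) = 172.00 + 3.60 + 19.20 = 194.80
(4) 1.0(172) + 1.0(32) = 172.00 + 32.00 = 204.00
Combination 4 governs: P = 204.00 kN.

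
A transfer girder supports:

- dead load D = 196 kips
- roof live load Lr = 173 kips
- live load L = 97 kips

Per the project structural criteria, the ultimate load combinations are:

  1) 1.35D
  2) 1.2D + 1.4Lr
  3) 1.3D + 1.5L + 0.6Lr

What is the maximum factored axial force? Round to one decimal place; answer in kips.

504.1 kips

1) 1.35(196) = 264.6
2) 1.2(196) + 1.4(173) = 235.2 + 242.2 = 477.4
3) 1.3(196) + 1.5(97) + 0.6(173) = 254.8 + 145.5 + 103.8 = 504.1
Maximum is from combination 3.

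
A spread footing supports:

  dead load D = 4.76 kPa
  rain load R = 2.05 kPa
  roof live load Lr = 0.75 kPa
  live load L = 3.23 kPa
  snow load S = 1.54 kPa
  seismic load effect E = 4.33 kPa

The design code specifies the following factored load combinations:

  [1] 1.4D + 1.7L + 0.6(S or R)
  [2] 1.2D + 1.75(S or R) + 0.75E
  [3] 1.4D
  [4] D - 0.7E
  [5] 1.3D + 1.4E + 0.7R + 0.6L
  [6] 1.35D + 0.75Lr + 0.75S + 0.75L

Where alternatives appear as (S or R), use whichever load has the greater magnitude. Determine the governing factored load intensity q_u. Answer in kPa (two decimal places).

(S or R) → R = 2.05 kPa.
[1] 1.4(4.76) + 1.7(3.23) + 0.6(2.05) = 13.39
[2] 1.2(4.76) + 1.75(2.05) + 0.75(4.33) = 5.71 + 3.59 + 3.25 = 12.55
[3] 1.4(4.76) = 6.66
[4] 1.0(4.76) - 0.7(4.33) = 4.76 - 3.03 = 1.73
[5] 1.3(4.76) + 1.4(4.33) + 0.7(2.05) + 0.6(3.23) = 15.62
[6] 1.35(4.76) + 0.75(0.75) + 0.75(1.54) + 0.75(3.23) = 6.43 + 0.56 + 1.16 + 2.42 = 10.57
Maximum is from combination 5.

15.62 kPa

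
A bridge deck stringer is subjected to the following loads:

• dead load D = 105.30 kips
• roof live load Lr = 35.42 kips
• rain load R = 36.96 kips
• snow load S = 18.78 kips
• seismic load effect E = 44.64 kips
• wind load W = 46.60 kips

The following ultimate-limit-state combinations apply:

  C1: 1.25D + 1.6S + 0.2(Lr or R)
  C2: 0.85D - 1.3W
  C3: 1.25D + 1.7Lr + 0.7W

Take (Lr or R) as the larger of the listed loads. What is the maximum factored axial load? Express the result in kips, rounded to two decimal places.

(Lr or R) → R = 36.96 kips.
C1: 1.25(105.30) + 1.6(18.78) + 0.2(36.96) = 131.63 + 30.05 + 7.39 = 169.07
C2: 0.85(105.30) - 1.3(46.60) = 89.51 - 60.58 = 28.93
C3: 1.25(105.30) + 1.7(35.42) + 0.7(46.60) = 131.63 + 60.21 + 32.62 = 224.46
Combination 3 governs: P_u = 224.46 kips.

224.46 kips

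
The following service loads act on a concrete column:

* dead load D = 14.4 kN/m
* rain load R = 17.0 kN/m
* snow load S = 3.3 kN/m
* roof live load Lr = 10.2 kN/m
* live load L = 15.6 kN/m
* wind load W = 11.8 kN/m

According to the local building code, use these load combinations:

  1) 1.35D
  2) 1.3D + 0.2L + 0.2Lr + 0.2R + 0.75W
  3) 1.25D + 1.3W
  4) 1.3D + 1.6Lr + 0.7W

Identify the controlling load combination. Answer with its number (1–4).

1) 1.35(14.4) = 19.44
2) 1.3(14.4) + 0.2(15.6) + 0.2(10.2) + 0.2(17.0) + 0.75(11.8) = 18.72 + 3.12 + 2.04 + 3.40 + 8.85 = 36.13
3) 1.25(14.4) + 1.3(11.8) = 18.00 + 15.34 = 33.34
4) 1.3(14.4) + 1.6(10.2) + 0.7(11.8) = 18.72 + 16.32 + 8.26 = 43.30
The largest value is 43.30 kN/m from combination 4.

Combination 4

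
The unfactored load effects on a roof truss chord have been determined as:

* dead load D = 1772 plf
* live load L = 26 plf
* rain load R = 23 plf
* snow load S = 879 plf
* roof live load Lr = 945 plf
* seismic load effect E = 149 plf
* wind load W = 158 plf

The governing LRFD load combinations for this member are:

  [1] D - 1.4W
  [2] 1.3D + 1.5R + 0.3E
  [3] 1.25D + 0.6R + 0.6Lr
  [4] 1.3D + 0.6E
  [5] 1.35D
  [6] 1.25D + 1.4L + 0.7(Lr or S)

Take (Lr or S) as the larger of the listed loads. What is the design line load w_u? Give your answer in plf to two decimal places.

2912.90 plf

(Lr or S) → Lr = 945 plf.
[1] 1.0(1772) - 1.4(158) = 1550.80
[2] 1.3(1772) + 1.5(23) + 0.3(149) = 2382.80
[3] 1.25(1772) + 0.6(23) + 0.6(945) = 2795.80
[4] 1.3(1772) + 0.6(149) = 2393.00
[5] 1.35(1772) = 2392.20
[6] 1.25(1772) + 1.4(26) + 0.7(945) = 2912.90
Combination 6 governs: w_u = 2912.90 plf.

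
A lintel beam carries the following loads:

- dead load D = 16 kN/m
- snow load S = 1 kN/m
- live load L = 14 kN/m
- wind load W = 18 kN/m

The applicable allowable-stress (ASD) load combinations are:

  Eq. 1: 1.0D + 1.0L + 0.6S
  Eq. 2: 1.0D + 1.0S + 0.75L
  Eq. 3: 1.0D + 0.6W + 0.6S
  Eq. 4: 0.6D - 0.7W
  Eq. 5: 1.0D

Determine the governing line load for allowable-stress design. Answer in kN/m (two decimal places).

Eq. 1: 1.0(16) + 1.0(14) + 0.6(1) = 30.60
Eq. 2: 1.0(16) + 1.0(1) + 0.75(14) = 27.50
Eq. 3: 1.0(16) + 0.6(18) + 0.6(1) = 27.40
Eq. 4: 0.6(16) - 0.7(18) = -3.00
Eq. 5: 1.0(16) = 16.00
Maximum is from combination 1.

30.60 kN/m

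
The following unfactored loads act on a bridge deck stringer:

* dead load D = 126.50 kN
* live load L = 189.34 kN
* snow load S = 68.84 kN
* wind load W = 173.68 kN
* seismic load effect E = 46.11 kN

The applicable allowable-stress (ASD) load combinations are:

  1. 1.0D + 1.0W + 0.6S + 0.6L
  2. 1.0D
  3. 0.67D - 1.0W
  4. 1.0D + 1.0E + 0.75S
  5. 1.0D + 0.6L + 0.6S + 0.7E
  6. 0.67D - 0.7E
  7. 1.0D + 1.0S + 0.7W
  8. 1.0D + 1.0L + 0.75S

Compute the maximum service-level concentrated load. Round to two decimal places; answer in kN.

455.09 kN

1. 1.0(126.50) + 1.0(173.68) + 0.6(68.84) + 0.6(189.34) = 455.09
2. 1.0(126.50) = 126.50
3. 0.67(126.50) - 1.0(173.68) = -88.93
4. 1.0(126.50) + 1.0(46.11) + 0.75(68.84) = 224.24
5. 1.0(126.50) + 0.6(189.34) + 0.6(68.84) + 0.7(46.11) = 313.69
6. 0.67(126.50) - 0.7(46.11) = 52.48
7. 1.0(126.50) + 1.0(68.84) + 0.7(173.68) = 316.92
8. 1.0(126.50) + 1.0(189.34) + 0.75(68.84) = 367.47
Maximum is from combination 1.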